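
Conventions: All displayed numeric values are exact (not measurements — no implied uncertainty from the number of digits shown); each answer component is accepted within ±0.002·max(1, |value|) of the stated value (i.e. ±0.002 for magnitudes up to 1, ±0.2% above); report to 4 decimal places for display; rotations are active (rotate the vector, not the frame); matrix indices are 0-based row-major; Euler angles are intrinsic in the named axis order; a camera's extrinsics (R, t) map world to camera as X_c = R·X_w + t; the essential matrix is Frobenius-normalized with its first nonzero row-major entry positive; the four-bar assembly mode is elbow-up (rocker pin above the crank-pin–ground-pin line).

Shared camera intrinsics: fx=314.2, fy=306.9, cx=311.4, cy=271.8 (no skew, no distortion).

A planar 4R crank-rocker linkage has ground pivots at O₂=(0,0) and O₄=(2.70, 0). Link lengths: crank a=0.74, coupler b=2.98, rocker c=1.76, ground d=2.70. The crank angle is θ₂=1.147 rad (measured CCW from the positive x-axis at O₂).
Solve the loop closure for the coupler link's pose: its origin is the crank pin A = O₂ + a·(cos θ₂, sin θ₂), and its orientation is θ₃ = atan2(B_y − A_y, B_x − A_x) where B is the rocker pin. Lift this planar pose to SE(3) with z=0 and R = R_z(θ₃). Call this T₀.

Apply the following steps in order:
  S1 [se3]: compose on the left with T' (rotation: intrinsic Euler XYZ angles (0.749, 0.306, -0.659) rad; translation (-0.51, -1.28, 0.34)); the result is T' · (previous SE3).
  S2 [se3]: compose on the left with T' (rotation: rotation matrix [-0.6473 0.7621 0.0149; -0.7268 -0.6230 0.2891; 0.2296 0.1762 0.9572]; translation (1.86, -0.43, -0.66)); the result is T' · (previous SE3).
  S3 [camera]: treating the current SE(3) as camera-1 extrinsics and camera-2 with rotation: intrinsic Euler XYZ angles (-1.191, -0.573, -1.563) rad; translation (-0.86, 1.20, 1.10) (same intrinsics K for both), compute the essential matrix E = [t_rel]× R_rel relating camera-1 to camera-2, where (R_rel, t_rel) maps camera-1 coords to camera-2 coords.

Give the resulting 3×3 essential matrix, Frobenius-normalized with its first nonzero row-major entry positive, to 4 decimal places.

matrix = [0.2198 0.4239 0.3974; -0.1070 0.5491 -0.2012; 0.2354 -0.1370 0.4318]

source (fourbar_fk): coupler pose = R=[0.9371 -0.3490 0.0000; 0.3490 0.9371 0.0000; 0.0000 0.0000 1.0000], t=(0.3043, 0.6745, 0.0000)
after S1 (compose_se3): R=[0.9103 0.2840 0.3012; -0.0223 0.7602 -0.6493; -0.4134 0.5843 0.6983], t=(0.1133, -0.8918, 0.4320)
after S2 (compose_se3): R=[-0.6124 0.4042 -0.6794; -0.7672 -0.5112 0.3874; -0.1907 0.7585 0.6232], t=(1.1135, 0.1682, -0.3776)
after S3 (essential): [0.2198 0.4239 0.3974; -0.1070 0.5491 -0.2012; 0.2354 -0.1370 0.4318]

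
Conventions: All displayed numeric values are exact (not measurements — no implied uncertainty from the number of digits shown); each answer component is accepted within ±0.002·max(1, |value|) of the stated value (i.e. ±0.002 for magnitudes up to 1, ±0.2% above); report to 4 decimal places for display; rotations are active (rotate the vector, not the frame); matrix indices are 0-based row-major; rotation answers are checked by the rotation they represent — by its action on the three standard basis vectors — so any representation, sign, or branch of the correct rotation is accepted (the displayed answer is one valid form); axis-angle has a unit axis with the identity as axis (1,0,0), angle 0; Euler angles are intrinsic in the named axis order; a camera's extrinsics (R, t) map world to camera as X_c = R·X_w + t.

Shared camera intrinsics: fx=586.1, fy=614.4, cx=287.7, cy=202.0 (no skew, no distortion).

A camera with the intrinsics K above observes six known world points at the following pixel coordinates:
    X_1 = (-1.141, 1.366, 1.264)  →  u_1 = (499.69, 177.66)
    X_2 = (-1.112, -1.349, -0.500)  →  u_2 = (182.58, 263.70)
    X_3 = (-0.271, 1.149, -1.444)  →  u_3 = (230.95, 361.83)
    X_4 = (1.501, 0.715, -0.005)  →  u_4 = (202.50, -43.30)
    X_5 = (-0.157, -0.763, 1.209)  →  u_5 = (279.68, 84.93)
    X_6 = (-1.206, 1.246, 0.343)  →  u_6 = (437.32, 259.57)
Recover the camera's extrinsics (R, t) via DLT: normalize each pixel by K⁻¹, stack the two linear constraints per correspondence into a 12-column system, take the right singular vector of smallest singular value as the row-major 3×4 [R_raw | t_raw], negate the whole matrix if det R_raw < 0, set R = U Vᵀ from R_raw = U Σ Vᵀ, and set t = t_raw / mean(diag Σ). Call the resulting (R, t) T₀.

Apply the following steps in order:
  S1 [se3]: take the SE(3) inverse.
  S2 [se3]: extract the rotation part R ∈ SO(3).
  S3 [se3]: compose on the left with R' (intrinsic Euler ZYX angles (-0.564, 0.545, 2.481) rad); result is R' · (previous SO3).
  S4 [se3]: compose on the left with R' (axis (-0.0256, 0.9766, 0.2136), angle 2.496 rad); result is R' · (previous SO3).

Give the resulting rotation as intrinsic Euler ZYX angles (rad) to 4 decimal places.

rotation (euler_zyx) = (-0.5441, -0.1681, -0.4316)

source (pnp_recover): camera pose = R=[-0.4231 0.6771 0.6021; -0.7454 0.1177 -0.6561; -0.5151 -0.7264 0.4549], t=(-0.3600, -0.3800, 4.8301)
after S1 (invert_se3): R=[-0.4231 -0.7454 -0.5151; 0.6771 0.1177 -0.7264; 0.6021 -0.6561 0.4549], t=(2.0525, 3.7973, -2.2297)
after S2 (rot_of_se3): [-0.4231 -0.7454 -0.5151; 0.6771 0.1177 -0.7264; 0.6021 -0.6561 0.4549]
after S3 (compose_so3): [-0.8154 -0.1145 -0.5675; -0.5540 0.4388 0.7074; 0.1680 0.8912 -0.4213]
after S4 (compose_so3): [0.8435 0.5301 0.0865; -0.5104 0.7409 0.4366; 0.1673 -0.4124 0.8955]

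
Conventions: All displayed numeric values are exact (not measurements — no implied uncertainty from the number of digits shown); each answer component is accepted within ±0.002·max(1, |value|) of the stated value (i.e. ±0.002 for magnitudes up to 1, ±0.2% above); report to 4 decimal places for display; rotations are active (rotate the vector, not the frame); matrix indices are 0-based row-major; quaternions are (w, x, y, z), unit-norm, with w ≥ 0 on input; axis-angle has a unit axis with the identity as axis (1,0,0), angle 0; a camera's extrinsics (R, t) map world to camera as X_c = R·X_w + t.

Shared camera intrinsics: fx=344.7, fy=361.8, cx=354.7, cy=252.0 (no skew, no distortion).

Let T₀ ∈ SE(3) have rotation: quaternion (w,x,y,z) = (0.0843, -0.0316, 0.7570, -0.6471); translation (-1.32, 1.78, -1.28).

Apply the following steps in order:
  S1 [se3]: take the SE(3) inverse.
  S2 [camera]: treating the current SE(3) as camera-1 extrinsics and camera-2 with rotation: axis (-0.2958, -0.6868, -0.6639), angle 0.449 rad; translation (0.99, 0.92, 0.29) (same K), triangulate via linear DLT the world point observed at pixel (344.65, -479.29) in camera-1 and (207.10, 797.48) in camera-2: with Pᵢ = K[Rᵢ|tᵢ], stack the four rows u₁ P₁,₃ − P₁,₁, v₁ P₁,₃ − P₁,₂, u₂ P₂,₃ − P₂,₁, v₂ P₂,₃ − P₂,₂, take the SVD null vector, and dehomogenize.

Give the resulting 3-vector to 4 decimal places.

after S1 (invert_se3): R=[-0.9838 -0.1570 -0.0867; 0.0613 0.1604 -0.9851; 0.1685 -0.9745 -0.1482], t=(-1.1302, -1.4657, 1.7673)
after S2 (triangulate): (-1.2226, 0.0622, 1.1696)

result = (-1.2226, 0.0622, 1.1696)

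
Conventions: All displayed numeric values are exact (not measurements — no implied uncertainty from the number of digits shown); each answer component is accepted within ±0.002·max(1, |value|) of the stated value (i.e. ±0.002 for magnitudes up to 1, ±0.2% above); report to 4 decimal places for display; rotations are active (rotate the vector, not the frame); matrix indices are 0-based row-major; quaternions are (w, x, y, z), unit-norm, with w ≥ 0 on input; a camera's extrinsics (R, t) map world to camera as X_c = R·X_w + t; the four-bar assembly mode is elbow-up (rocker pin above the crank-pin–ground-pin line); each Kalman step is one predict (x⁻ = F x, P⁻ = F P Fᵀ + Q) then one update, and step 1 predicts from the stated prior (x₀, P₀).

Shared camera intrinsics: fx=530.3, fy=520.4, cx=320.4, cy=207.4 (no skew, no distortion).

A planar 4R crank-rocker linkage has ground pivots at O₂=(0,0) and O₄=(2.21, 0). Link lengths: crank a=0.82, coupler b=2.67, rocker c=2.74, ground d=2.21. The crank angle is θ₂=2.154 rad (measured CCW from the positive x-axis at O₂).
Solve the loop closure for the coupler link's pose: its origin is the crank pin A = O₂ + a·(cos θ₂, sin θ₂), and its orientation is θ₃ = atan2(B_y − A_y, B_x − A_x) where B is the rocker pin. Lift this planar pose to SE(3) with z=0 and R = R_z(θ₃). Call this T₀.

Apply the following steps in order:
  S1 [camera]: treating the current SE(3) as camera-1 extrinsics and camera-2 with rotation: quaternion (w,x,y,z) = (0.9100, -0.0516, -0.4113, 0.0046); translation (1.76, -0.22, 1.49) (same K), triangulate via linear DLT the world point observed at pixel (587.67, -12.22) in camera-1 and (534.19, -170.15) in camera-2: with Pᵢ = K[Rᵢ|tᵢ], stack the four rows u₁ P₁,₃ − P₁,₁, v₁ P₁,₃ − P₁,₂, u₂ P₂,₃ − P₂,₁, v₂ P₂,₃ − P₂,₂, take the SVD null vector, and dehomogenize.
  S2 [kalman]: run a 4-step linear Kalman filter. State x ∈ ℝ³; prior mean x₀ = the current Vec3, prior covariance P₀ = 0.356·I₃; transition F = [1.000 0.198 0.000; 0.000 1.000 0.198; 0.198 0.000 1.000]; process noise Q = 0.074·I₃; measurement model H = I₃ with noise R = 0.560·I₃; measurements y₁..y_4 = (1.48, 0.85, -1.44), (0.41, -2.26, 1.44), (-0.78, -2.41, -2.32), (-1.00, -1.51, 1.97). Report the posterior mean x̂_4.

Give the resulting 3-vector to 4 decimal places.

source (fourbar_fk): coupler pose = R=[0.6907 -0.7231 0.0000; 0.7231 0.6907 0.0000; 0.0000 0.0000 1.0000], t=(-0.4516, 0.6845, 0.0000)
after S1 (triangulate): (-0.1406, -1.4479, 0.9888)
after S2 (kf_track): (-0.6650, -1.5121, 0.2305)

result = (-0.6650, -1.5121, 0.2305)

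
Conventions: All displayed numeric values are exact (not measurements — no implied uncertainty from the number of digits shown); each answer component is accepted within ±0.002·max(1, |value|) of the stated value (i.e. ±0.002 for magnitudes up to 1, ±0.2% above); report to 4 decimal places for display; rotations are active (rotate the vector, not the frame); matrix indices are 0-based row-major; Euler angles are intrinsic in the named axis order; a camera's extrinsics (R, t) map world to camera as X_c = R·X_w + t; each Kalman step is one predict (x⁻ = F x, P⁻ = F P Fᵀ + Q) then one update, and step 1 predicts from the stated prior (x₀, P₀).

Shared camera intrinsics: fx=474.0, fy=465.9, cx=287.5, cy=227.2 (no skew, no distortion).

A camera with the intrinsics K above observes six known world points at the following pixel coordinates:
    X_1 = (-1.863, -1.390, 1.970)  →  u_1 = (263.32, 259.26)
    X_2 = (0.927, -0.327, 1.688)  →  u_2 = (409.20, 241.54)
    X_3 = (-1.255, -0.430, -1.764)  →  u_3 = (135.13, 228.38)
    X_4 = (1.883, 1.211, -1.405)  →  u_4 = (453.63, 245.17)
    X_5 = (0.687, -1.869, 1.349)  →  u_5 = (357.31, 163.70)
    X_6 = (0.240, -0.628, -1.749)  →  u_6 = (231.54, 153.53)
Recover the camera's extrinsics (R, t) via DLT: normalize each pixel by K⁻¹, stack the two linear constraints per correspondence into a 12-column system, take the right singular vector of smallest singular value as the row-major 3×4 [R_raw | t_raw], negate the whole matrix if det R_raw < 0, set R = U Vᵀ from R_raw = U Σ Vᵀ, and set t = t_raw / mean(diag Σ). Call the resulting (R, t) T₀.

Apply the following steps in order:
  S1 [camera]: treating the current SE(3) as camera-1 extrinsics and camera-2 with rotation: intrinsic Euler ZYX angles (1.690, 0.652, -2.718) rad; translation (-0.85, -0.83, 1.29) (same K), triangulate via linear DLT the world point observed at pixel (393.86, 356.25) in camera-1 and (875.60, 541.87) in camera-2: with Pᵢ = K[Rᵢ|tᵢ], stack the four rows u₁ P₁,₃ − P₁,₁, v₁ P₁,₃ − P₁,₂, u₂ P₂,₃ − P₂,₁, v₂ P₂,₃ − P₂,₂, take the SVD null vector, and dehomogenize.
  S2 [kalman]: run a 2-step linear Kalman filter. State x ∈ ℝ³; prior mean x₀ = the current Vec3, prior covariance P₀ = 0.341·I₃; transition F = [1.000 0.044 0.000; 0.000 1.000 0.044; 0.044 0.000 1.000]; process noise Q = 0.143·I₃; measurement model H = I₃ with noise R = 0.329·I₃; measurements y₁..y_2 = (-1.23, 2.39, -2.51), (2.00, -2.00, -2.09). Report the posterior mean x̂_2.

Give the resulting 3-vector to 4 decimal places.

source (pnp_recover): camera pose = R=[0.8127 0.2201 0.5395; -0.4352 0.8449 0.3110; -0.3874 -0.4875 0.7825], t=(0.2902, 0.3800, 6.2105)
after S1 (triangulate): (1.1508, 1.9001, -1.5332)
after S2 (kf_track): (0.9127, 0.0100, -2.1195)

result = (0.9127, 0.0100, -2.1195)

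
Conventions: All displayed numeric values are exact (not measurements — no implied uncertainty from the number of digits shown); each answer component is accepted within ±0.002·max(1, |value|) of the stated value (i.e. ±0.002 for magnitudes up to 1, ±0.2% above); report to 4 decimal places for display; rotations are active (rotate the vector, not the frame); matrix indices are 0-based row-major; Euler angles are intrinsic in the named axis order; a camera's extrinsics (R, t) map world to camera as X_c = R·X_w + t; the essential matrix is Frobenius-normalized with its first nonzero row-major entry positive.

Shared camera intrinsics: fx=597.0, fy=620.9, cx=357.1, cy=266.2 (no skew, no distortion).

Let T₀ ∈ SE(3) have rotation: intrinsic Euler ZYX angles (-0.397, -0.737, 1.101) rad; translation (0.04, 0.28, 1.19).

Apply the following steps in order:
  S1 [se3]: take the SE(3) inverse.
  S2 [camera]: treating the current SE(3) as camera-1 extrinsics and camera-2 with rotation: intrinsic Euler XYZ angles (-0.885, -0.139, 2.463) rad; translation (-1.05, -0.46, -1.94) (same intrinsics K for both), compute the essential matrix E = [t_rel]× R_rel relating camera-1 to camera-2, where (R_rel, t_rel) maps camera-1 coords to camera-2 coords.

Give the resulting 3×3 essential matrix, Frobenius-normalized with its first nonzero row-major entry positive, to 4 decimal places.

after S1 (invert_se3): R=[0.6829 -0.2863 0.6721; -0.3776 0.6492 0.6603; -0.6253 -0.7047 0.3352], t=(-0.7469, -0.9524, -0.1766)
after S2 (essential): [0.3578 0.1282 0.2108; 0.1210 0.6310 -0.2693; -0.4430 0.0114 -0.3596]

matrix = [0.3578 0.1282 0.2108; 0.1210 0.6310 -0.2693; -0.4430 0.0114 -0.3596]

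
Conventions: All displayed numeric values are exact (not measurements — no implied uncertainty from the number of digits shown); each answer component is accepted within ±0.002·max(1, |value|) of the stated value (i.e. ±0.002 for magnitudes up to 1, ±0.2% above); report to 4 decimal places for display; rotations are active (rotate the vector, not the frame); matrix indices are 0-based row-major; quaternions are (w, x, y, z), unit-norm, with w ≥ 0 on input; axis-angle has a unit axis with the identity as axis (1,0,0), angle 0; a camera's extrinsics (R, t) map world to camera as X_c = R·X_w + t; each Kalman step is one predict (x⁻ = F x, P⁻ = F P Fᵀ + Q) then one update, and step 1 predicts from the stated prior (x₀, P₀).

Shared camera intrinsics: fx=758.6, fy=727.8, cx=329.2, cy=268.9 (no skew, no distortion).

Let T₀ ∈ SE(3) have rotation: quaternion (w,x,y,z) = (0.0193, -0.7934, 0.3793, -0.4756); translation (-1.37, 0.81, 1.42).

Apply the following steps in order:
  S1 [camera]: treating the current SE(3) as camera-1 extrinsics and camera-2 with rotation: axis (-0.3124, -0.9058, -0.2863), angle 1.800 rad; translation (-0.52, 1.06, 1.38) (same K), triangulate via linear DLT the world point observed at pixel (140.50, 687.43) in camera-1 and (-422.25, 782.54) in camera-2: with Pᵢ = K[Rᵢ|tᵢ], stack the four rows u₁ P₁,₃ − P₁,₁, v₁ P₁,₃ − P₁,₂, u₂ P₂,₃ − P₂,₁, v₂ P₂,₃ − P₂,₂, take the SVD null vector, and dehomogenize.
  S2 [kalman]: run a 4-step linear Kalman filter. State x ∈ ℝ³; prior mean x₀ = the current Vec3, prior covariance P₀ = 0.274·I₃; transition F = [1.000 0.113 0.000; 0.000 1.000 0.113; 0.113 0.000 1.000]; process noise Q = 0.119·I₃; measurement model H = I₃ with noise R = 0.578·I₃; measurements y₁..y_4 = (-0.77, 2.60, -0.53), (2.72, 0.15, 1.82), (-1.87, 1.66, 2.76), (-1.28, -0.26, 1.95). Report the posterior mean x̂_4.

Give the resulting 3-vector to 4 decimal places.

after S1 (triangulate): (0.2640, -0.6061, 0.7687)
after S2 (kf_track): (-0.3949, 0.6463, 1.6665)

result = (-0.3949, 0.6463, 1.6665)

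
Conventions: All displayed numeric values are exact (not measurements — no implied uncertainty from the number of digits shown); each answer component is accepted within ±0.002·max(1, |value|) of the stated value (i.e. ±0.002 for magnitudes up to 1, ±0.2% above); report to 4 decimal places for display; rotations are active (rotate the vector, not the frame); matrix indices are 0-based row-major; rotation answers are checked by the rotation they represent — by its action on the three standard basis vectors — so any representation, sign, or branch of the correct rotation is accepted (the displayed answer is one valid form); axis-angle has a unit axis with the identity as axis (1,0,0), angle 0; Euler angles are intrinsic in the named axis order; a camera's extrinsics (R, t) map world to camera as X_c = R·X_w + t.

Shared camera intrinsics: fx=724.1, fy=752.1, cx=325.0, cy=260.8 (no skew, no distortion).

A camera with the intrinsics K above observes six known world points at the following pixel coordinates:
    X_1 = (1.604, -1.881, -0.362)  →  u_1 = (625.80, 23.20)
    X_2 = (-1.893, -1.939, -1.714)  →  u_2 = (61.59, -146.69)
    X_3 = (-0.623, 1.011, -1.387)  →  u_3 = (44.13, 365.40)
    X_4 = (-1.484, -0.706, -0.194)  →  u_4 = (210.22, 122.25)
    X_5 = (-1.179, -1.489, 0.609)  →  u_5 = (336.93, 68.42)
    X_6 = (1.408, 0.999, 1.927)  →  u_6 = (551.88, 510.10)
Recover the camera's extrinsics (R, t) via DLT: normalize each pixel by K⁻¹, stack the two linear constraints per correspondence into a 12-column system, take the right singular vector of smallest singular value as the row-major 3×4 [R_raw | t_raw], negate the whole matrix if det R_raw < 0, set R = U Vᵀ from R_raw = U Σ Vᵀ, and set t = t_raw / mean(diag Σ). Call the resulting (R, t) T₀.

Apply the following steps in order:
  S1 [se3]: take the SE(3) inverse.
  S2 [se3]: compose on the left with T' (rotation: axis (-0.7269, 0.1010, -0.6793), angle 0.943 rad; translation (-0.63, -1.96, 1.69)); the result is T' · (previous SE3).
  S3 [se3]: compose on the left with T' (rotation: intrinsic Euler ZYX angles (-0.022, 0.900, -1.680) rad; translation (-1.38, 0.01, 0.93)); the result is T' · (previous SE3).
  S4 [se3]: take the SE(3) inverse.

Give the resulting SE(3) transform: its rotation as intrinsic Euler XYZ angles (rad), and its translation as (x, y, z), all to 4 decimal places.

rotation (euler_xyz) = (1.9652, -0.3347, -1.0694), translation = (-0.6421, 3.2519, 5.0047)

source (pnp_recover): camera pose = R=[0.6572 -0.3647 0.6596; 0.3518 0.9224 0.1595; -0.6666 0.1272 0.7345], t=(-0.0700, 0.1400, 5.0198)
after S1 (invert_se3): R=[0.6572 0.3518 -0.6666; -0.3647 0.9224 0.1272; 0.6596 0.1595 0.7345], t=(3.3431, -0.7933, -3.6630)
after S2 (compose_se3): R=[0.5281 0.8080 -0.2611; -0.2275 0.4309 0.8732; 0.8181 -0.4018 0.4114], t=(0.6046, -6.4197, -0.2619)
after S3 (compose_se3): R=[0.4540 0.1912 -0.8703; 0.8282 -0.4507 0.3331; -0.3285 -0.8720 -0.3629], t=(4.0253, 0.3305, 4.4410)
after S4 (invert_se3): R=[0.4540 0.8282 -0.3285; 0.1912 -0.4507 -0.8720; -0.8703 0.3331 -0.3629], t=(-0.6421, 3.2519, 5.0047)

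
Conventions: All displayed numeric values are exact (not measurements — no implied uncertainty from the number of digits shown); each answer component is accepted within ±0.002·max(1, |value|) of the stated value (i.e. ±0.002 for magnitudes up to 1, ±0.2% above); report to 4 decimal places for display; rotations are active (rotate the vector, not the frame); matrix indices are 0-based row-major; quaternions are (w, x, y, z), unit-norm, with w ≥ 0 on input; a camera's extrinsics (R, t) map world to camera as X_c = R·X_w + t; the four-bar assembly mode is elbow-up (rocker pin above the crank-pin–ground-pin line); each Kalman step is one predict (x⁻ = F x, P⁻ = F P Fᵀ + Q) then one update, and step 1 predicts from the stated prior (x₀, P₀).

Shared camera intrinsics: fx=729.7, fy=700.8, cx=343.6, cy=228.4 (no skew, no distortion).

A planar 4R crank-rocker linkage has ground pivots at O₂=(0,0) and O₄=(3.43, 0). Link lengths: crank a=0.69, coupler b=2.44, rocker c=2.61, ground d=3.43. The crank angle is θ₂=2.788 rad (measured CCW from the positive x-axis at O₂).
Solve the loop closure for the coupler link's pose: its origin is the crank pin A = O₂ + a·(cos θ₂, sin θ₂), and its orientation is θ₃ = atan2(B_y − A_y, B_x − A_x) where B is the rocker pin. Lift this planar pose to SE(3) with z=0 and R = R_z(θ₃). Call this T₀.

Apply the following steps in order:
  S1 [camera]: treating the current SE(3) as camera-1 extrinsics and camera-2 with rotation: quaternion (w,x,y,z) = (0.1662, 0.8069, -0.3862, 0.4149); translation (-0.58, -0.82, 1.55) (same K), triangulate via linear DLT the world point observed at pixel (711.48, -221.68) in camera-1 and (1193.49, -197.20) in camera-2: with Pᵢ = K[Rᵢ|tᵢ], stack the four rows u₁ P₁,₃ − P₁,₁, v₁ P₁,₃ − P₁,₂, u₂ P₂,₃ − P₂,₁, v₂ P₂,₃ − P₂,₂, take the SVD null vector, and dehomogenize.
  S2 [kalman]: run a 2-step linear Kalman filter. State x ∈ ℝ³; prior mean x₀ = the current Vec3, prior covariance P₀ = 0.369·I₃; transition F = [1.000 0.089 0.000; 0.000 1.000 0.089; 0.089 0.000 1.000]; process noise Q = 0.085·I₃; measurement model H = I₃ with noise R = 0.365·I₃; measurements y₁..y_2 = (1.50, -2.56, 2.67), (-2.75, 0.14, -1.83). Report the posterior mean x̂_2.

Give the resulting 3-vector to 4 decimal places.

source (fourbar_fk): coupler pose = R=[0.8281 -0.5606 0.0000; 0.5606 0.8281 0.0000; 0.0000 0.0000 1.0000], t=(-0.6473, 0.2389, 0.0000)
after S1 (triangulate): (0.4739, -1.5788, 1.2500)
after S2 (kf_track): (-0.8047, -1.1238, 0.3589)

result = (-0.8047, -1.1238, 0.3589)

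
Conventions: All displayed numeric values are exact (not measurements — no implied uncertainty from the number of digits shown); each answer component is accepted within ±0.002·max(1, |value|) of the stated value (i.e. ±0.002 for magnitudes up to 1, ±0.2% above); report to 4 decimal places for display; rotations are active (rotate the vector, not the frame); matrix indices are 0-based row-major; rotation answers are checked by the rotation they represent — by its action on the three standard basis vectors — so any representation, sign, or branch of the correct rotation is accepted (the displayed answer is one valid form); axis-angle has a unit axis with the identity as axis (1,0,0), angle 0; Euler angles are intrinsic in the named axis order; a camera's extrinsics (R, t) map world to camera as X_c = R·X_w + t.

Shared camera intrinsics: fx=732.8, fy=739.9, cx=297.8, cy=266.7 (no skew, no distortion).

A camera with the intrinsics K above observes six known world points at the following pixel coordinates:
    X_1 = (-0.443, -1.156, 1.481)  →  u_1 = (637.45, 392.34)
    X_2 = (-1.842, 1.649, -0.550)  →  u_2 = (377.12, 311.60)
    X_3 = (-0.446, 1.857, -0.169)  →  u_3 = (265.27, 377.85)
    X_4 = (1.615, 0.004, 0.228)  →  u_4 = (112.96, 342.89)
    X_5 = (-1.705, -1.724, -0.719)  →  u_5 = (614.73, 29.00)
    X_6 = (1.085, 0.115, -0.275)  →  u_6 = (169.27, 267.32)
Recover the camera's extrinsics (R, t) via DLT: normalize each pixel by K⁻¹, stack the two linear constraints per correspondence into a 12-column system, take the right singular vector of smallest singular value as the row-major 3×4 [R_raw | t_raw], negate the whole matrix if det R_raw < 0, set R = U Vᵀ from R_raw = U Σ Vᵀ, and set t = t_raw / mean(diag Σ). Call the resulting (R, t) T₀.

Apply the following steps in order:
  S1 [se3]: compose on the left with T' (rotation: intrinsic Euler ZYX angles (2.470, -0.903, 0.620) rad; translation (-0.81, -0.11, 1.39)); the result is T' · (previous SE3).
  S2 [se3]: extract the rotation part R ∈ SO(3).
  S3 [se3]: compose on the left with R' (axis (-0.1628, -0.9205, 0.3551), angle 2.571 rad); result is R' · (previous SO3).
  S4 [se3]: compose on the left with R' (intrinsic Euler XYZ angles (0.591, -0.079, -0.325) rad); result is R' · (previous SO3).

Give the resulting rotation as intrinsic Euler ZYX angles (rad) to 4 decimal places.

rotation (euler_zyx) = (-0.7706, -0.6943, 2.4787)

source (pnp_recover): camera pose = R=[-0.8066 -0.4535 0.3792; 0.0689 0.5650 0.8222; -0.5871 0.6893 -0.4245], t=(0.2600, 0.0900, 4.8400)
after S1 (compose_se3): R=[-0.1253 0.7295 -0.6724; -0.4079 -0.6557 -0.6354; -0.9044 0.1947 0.3797], t=(3.2217, 0.1842, 4.0659)
after S2 (rot_of_se3): [-0.1253 0.7295 -0.6724; -0.4079 -0.6557 -0.6354; -0.9044 0.1947 0.3797]
after S3 (compose_so3): [0.6110 -0.7510 0.2503; 0.1131 -0.2302 -0.9666; 0.7835 0.6189 -0.0557]
after S4 (compose_so3): [0.5514 -0.8316 -0.0668; -0.5353 -0.2912 -0.7929; 0.6399 0.4729 -0.6057]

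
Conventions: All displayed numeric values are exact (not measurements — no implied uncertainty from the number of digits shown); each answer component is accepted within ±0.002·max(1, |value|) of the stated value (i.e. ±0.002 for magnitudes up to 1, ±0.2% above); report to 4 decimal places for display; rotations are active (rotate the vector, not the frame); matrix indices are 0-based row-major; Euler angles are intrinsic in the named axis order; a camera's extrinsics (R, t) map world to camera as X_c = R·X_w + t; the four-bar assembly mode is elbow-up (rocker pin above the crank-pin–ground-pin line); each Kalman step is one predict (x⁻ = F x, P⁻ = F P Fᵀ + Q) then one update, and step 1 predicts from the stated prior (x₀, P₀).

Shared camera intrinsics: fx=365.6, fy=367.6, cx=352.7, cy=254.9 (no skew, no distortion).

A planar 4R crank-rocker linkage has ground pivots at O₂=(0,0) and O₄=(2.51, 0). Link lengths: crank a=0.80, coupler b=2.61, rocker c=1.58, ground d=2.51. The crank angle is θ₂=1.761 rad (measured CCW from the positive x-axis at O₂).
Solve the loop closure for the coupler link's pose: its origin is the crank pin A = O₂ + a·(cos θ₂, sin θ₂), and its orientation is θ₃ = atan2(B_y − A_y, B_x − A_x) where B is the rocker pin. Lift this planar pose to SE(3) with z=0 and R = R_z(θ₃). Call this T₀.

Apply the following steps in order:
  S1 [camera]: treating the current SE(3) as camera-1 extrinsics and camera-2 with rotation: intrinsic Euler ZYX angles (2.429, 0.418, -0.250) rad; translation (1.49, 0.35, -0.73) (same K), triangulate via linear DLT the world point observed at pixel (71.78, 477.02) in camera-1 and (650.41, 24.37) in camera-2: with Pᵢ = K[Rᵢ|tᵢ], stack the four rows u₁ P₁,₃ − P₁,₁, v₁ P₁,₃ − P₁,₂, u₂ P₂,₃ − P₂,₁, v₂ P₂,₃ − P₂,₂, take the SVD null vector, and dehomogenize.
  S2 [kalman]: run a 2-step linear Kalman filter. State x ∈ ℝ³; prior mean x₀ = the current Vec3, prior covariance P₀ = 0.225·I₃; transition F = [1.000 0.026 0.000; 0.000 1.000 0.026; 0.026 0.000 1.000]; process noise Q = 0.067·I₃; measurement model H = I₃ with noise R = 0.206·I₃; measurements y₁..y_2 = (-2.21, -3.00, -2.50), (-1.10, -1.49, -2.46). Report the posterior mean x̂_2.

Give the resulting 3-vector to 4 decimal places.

result = (-1.4922, -1.4921, -1.5719)

source (fourbar_fk): coupler pose = R=[0.9537 -0.3008 0.0000; 0.3008 0.9537 0.0000; 0.0000 0.0000 1.0000], t=(-0.1512, 0.7856, 0.0000)
after S1 (triangulate): (-1.1291, 0.7247, 1.8819)
after S2 (kf_track): (-1.4922, -1.4921, -1.5719)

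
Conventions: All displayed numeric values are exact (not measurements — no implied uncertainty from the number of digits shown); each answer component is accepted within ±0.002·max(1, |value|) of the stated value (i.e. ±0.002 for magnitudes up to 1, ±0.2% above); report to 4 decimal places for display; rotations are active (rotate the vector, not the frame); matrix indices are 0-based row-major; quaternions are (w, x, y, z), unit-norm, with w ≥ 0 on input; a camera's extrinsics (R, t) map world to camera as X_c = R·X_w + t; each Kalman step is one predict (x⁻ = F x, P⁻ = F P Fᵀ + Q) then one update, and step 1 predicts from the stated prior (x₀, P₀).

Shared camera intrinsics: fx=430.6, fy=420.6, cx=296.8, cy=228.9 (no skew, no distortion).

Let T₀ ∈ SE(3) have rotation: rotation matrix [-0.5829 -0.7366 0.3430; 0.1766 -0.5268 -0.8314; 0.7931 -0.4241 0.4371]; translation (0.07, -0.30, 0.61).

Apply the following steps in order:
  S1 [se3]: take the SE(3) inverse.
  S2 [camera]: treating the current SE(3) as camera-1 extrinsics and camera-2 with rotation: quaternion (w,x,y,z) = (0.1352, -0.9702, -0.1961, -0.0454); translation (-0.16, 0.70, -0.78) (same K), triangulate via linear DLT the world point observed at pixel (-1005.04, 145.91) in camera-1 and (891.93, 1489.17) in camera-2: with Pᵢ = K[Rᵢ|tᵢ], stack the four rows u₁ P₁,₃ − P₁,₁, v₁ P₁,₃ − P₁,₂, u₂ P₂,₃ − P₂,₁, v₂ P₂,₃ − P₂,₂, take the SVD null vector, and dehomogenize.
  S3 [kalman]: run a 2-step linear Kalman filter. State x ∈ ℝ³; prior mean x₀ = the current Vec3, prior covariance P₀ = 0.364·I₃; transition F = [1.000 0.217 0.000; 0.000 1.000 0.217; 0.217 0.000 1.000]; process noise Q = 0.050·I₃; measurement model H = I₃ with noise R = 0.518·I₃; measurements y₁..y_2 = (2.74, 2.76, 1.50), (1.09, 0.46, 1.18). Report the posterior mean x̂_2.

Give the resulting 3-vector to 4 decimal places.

result = (2.0165, 0.4803, 1.0504)

after S1 (invert_se3): R=[-0.5829 0.1766 0.7931; -0.7366 -0.5268 -0.4241; 0.3430 -0.8314 0.4371], t=(-0.3900, 0.1522, -0.5401)
after S2 (triangulate): (1.9950, -1.3788, -0.9955)
after S3 (kf_track): (2.0165, 0.4803, 1.0504)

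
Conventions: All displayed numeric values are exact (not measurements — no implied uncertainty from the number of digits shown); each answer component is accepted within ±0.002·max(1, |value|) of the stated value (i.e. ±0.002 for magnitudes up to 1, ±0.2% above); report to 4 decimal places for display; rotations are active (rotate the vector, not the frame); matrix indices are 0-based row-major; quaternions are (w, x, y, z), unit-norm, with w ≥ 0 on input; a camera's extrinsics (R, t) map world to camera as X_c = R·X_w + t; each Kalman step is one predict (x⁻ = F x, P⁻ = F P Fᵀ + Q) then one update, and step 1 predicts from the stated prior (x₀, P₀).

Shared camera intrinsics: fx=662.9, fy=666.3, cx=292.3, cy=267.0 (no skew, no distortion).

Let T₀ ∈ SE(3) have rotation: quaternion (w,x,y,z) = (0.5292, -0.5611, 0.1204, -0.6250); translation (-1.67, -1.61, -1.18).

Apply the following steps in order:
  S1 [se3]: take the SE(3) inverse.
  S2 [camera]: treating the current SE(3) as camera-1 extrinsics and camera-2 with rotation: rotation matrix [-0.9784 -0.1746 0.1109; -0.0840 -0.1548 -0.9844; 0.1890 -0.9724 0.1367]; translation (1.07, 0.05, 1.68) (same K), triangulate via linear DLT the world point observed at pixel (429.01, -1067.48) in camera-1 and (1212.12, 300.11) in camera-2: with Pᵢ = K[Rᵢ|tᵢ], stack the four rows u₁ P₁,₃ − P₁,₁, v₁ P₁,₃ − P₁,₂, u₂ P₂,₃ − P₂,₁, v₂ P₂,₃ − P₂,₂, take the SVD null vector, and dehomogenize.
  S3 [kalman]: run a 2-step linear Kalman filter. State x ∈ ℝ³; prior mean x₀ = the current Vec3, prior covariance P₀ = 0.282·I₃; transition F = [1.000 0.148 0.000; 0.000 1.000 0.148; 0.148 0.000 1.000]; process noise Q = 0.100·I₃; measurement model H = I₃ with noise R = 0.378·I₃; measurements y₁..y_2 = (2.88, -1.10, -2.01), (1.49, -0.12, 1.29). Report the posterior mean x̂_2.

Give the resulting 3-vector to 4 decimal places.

after S1 (invert_se3): R=[0.1898 -0.7966 0.5739; 0.5264 -0.4109 -0.7444; 0.8288 0.4434 0.3413], t=(-0.2884, -0.6608, 2.5007)
after S2 (triangulate): (-1.8041, -0.8168, 0.2239)
after S3 (kf_track): (0.9190, -0.5157, 0.1466)

result = (0.9190, -0.5157, 0.1466)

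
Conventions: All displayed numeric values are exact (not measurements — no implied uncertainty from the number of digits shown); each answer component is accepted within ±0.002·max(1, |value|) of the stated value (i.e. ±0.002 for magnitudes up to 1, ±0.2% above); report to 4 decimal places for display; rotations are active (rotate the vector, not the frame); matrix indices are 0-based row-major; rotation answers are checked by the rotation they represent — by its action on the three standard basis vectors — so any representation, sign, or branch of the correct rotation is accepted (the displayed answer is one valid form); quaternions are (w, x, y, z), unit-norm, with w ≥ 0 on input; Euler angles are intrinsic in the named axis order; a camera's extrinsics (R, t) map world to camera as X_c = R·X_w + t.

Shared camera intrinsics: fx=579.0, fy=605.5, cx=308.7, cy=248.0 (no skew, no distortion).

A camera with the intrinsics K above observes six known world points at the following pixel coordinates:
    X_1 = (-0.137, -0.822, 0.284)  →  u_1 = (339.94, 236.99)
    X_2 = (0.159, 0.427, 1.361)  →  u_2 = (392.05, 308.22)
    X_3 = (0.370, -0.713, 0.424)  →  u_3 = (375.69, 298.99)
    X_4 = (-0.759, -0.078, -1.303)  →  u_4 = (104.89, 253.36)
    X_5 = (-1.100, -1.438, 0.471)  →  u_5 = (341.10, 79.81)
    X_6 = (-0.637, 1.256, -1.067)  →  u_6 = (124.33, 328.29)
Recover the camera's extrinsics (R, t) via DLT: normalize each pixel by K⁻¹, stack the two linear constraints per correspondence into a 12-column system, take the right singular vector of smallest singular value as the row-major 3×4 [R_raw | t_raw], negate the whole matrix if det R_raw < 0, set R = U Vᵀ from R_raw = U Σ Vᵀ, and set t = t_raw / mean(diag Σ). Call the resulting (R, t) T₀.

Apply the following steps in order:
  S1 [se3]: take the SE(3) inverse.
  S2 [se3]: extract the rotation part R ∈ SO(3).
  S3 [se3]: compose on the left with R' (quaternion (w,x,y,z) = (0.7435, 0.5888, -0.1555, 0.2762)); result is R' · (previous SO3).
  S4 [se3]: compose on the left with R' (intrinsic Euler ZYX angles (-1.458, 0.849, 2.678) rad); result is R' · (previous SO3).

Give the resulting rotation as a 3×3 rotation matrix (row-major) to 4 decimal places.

source (pnp_recover): camera pose = R=[0.3801 -0.3429 0.8590; 0.8518 0.4917 -0.1807; -0.3604 0.8004 0.4790], t=(-0.2300, 0.4900, 4.9898)
after S1 (invert_se3): R=[0.3801 0.8518 -0.3604; -0.3429 0.4917 0.8004; 0.8590 -0.1807 0.4790], t=(1.4683, -4.3137, -2.1041)
after S2 (rot_of_se3): [0.3801 0.8518 -0.3604; -0.3429 0.4917 0.8004; 0.8590 -0.1807 0.4790]
after S3 (compose_so3): [0.5882 0.3717 -0.7183; -0.7922 0.4433 -0.4193; 0.1625 0.8157 0.5552]
after S4 (compose_so3): [0.6334 -0.7737 0.0148; 0.0581 0.0666 0.9961; -0.7716 -0.6301 0.0871]

rotation (matrix) = ((0.6334, -0.7737, 0.0148), (0.0581, 0.0666, 0.9961), (-0.7716, -0.6301, 0.0871))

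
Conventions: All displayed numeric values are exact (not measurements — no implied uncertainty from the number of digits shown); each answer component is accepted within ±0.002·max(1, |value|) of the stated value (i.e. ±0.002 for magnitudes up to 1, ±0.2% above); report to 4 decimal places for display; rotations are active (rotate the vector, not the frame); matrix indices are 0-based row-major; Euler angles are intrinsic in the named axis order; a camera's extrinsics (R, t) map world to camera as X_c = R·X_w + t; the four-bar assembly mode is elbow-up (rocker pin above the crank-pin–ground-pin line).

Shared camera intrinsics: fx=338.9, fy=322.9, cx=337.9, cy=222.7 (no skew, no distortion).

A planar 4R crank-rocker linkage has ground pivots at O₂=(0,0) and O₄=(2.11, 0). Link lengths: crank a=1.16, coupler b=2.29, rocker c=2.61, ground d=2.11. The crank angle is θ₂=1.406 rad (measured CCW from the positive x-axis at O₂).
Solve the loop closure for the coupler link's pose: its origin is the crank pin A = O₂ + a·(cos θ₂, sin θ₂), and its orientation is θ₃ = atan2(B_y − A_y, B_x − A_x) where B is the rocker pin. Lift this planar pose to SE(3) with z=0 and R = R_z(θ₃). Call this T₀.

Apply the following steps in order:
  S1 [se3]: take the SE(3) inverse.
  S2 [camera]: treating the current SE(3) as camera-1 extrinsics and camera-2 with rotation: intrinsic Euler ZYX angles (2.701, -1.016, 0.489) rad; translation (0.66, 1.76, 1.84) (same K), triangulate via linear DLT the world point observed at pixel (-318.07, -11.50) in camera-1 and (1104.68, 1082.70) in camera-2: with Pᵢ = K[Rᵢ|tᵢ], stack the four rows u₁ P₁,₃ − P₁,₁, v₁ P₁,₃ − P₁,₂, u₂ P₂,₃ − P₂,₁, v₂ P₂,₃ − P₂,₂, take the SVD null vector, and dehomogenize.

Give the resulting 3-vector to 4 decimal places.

result = (-1.2372, -1.3468, 1.3890)

source (fourbar_fk): coupler pose = R=[0.7700 -0.6380 0.0000; 0.6380 0.7700 0.0000; 0.0000 0.0000 1.0000], t=(0.1903, 1.1443, 0.0000)
after S1 (invert_se3): R=[0.7700 0.6380 0.0000; -0.6380 0.7700 0.0000; 0.0000 0.0000 1.0000], t=(-0.8766, -0.7597, 0.0000)
after S2 (triangulate): (-1.2372, -1.3468, 1.3890)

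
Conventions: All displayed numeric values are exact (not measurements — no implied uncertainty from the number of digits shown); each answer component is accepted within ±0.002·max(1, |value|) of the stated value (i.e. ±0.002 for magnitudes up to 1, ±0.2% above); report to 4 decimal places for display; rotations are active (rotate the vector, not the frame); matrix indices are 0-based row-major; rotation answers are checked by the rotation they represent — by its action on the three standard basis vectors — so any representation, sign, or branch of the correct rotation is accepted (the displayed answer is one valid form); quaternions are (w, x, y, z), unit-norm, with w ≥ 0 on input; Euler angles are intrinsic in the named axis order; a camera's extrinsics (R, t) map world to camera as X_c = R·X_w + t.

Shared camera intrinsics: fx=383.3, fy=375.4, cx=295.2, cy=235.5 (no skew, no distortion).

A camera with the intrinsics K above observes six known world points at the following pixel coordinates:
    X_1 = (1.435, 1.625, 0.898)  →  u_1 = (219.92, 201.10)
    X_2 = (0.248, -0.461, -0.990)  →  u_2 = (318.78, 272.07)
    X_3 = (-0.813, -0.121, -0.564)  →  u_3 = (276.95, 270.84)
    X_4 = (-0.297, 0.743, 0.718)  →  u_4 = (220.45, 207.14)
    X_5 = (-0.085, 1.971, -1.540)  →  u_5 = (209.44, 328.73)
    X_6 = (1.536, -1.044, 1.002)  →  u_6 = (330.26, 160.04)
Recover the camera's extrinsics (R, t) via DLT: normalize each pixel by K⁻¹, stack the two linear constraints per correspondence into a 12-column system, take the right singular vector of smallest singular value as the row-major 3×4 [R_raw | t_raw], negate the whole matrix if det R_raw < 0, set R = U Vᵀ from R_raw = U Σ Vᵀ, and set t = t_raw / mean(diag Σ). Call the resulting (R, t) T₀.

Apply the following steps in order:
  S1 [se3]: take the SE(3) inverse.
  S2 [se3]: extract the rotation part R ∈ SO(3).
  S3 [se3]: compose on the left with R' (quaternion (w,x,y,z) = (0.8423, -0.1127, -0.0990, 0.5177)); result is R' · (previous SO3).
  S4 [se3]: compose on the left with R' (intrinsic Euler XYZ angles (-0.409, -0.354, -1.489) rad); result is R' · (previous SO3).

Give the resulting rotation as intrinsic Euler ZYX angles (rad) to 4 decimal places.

source (pnp_recover): camera pose = R=[0.2763 -0.9126 -0.3013; -0.1940 0.2541 -0.9475; 0.9413 0.3203 -0.1068], t=(-0.3502, -0.0800, 6.9219)
after S1 (invert_se3): R=[0.2763 -0.1940 0.9413; -0.9126 0.2541 0.3203; -0.3013 -0.9475 -0.1068], t=(-6.4342, -2.5162, 0.5578)
after S2 (rot_of_se3): [0.2763 -0.1940 0.9413; -0.9126 0.2541 0.3203; -0.3013 -0.9475 -0.1068]
after S3 (compose_so3): [0.9838 -0.0336 0.1764; -0.1794 -0.1448 0.9731; -0.0071 -0.9889 -0.1485]
after S4 (compose_so3): [-0.0898 0.2049 0.9747; -0.9293 -0.3693 -0.0080; 0.3583 -0.9064 0.2235]

rotation (euler_zyx) = (-1.6672, -0.3665, -1.3290)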